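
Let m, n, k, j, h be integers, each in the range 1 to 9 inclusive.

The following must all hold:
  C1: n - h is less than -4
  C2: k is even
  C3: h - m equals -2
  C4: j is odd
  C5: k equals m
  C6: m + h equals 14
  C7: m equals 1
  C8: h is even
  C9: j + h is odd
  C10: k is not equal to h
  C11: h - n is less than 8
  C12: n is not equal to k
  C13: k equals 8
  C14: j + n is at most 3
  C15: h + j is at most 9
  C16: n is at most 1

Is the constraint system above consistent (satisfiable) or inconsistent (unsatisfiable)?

Unsatisfiable

Constraint 13 fixes k = 8 and constraint 7 fixes m = 1, but constraint 5 requires k = m. Since 8 ≠ 1, contradiction.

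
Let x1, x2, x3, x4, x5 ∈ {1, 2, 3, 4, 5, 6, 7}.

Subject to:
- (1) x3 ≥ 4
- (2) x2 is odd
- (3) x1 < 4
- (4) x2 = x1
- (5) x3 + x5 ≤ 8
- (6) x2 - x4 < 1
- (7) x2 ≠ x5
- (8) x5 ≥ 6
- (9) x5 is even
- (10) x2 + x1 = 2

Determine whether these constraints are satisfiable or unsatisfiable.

Unsatisfiable

From constraint 1: x3 ≥ 4. From constraint 8: x5 ≥ 6. Hence x3 + x5 ≥ 10. But constraint 5 requires x3 + x5 ≤ 8, and 8 < 10. Contradiction.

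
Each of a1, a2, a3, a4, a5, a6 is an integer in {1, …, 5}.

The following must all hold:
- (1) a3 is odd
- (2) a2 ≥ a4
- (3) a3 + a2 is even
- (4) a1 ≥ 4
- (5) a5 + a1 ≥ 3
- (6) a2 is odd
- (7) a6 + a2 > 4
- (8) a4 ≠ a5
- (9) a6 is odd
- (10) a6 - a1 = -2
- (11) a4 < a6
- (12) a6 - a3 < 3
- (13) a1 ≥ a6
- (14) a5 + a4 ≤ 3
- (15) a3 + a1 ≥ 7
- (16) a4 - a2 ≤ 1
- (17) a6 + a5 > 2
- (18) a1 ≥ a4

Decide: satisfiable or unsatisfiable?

Satisfiable

Take a1 = 5, a2 = 3, a3 = 3, a4 = 2, a5 = 1, a6 = 3. Then constraint 5: a5 + a1 = 6; constraint 7: a6 + a2 = 6, and every other listed constraint is also met.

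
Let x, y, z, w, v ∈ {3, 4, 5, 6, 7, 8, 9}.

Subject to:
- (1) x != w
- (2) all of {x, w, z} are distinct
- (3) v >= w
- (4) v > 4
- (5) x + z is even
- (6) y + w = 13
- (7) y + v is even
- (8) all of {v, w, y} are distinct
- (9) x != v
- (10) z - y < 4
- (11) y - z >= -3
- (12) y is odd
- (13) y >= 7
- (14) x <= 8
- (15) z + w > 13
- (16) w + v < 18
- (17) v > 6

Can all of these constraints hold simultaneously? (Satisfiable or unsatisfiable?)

Satisfiable

Try x = 7, y = 7, z = 9, w = 6, v = 9.
Check constraint 6: y + w = 13; constraint 10: z - y = 2; constraint 11: y - z = -2. The remaining constraints are straightforward to verify.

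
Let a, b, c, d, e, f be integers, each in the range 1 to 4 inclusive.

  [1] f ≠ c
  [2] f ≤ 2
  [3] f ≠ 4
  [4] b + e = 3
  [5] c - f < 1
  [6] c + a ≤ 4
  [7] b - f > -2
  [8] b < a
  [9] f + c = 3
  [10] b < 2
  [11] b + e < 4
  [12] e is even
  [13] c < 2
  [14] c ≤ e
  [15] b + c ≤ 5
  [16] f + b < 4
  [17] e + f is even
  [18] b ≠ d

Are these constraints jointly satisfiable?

The assignment a = 2, b = 1, c = 1, d = 4, e = 2, f = 2 works:
  constraint 4 holds since b + e = 3.
  constraint 5 holds since c - f = -1.
  constraint 6 holds since c + a = 3.
The rest check out directly.

Satisfiable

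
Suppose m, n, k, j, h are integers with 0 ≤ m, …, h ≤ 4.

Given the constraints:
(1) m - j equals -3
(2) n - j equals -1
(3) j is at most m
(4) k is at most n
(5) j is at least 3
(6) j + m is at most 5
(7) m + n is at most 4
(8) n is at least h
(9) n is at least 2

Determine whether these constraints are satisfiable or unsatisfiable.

Unsatisfiable

From constraints 3 and 5: m ≥ j ≥ 3. From constraint 9: n ≥ 2. Hence m + n ≥ 5. But constraint 7 requires m + n ≤ 4, and 4 < 5. Contradiction.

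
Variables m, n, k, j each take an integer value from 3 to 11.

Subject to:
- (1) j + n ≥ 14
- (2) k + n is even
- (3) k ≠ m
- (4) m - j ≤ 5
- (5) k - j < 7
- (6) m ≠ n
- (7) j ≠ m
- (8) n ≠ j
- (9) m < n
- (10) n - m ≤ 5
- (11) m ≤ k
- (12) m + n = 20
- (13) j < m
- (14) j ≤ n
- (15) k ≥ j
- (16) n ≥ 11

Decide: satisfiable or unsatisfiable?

One satisfying assignment is m = 9, n = 11, k = 11, j = 6.
For the less obvious constraints — constraint 1: j + n = 17; constraint 4: m - j = 3; constraint 5: k - j = 5 — and the others hold by inspection.

Satisfiable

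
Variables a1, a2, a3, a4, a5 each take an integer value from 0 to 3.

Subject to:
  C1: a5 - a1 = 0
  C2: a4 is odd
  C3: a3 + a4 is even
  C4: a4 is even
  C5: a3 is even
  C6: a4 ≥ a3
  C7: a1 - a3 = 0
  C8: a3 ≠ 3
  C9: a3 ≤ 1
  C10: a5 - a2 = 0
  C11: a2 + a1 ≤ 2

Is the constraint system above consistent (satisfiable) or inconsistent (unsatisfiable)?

Constraint 5 makes a3 even and constraint 2 makes a4 odd, so a3 + a4 must be odd. Constraint 3 says a3 + a4 is even — contradiction.

Unsatisfiable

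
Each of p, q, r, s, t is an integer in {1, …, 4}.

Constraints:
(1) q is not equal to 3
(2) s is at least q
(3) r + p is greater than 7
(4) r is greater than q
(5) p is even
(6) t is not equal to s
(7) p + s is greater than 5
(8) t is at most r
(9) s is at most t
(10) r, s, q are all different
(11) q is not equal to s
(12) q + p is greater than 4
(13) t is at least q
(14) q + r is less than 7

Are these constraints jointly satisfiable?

Try p = 4, q = 1, r = 4, s = 3, t = 4.
Check constraint 3: r + p = 8; constraint 7: p + s = 7. The remaining constraints are straightforward to verify.

Satisfiable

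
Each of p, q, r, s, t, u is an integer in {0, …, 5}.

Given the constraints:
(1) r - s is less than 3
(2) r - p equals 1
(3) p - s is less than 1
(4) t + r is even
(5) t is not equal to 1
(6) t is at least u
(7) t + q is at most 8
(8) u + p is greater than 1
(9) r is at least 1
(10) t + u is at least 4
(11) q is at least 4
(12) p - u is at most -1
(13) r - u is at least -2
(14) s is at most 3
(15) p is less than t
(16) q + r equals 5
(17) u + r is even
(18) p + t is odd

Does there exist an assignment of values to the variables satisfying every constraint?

Satisfiable

Take p = 0, q = 4, r = 1, s = 0, t = 3, u = 3. Then constraint 1: r - s = 1; constraint 2: r - p = 1; constraint 3: p - s = 0, and every other listed constraint is also met.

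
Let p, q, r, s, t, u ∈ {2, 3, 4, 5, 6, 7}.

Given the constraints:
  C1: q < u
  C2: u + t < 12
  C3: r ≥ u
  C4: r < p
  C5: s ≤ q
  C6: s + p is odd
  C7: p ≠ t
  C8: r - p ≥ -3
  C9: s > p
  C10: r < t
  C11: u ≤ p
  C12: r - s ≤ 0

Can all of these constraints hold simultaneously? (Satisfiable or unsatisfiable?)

Constraints 1, 3, 4, 5, and 9 give s ≤ q, q < u, u ≤ r, r < p, p < s. Chaining: s ≤ q < u ≤ r < p < s, which forces s < s — impossible.

Unsatisfiable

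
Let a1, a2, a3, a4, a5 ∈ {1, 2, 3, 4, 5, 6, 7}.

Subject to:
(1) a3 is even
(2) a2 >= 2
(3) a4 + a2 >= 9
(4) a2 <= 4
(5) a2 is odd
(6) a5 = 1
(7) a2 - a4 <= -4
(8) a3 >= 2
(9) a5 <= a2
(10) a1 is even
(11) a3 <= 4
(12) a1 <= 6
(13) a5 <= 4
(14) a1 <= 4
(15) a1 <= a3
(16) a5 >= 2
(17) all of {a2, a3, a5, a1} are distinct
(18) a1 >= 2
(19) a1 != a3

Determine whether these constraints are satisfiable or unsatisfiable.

Constraints 2, 4, 8, 11, 13, 14, 16, and 18 confine each of a2, a3, a5, a1 to the 3 values {2, …, 4}.
Constraint 17 requires all 4 of them to be distinct, but only 3 values are available — impossible by the pigeonhole principle.

Unsatisfiable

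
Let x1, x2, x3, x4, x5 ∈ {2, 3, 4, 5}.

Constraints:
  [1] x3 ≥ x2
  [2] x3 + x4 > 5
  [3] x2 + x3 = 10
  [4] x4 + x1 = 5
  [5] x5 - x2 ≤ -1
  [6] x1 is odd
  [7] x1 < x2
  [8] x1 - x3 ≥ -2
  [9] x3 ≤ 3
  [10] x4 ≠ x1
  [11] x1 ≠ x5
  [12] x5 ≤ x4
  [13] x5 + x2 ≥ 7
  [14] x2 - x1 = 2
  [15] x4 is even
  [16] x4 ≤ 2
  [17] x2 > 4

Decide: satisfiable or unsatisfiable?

From constraints 12 and 16: x5 ≤ x4 ≤ 2. From constraints 1 and 9: x2 ≤ x3 ≤ 3. Hence x5 + x2 ≤ 5. But constraint 13 requires x5 + x2 ≥ 7, and 7 > 5. Contradiction.

Unsatisfiable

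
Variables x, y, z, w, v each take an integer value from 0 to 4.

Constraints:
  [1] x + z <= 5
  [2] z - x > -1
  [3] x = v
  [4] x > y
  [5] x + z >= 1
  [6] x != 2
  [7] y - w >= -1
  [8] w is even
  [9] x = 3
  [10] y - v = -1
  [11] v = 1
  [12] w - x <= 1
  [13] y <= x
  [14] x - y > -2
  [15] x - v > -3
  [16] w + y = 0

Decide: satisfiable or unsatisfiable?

Unsatisfiable

Constraint 9 fixes x = 3 and constraint 11 fixes v = 1, but constraint 3 requires x = v. Since 3 ≠ 1, contradiction.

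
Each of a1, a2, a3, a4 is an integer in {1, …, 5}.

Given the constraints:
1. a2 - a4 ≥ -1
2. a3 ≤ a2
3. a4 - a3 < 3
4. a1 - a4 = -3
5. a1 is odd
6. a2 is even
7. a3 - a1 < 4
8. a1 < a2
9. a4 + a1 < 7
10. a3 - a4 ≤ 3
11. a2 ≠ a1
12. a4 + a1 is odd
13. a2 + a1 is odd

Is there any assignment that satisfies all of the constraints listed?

Satisfiable

The assignment a1 = 1, a2 = 4, a3 = 4, a4 = 4 works:
  constraint 1 holds since a2 - a4 = 0.
  constraint 3 holds since a4 - a3 = 0.
  constraint 4 holds since a1 - a4 = -3.
The rest check out directly.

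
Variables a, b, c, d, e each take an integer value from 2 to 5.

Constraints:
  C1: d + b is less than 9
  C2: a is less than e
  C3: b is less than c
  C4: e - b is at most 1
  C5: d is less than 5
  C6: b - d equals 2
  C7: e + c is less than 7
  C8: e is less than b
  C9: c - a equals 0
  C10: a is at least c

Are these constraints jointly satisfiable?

Constraints 2, 3, 8, and 10 give b < c, c ≤ a, a < e, e < b. Chaining: b < c ≤ a < e < b, which forces b < b — impossible.

Unsatisfiable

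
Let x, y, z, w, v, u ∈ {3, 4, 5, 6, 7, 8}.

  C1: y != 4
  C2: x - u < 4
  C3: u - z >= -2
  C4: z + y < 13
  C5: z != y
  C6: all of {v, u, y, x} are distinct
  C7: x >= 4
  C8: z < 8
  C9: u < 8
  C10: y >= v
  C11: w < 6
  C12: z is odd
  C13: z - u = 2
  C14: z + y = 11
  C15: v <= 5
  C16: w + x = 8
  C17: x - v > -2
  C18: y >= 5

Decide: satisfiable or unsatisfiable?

Satisfiable

Setting (x, y, z, w, v, u) = (4, 6, 5, 4, 5, 3) satisfies everything: constraint 2: x - u = 1; constraint 3: u - z = -2, and the others follow.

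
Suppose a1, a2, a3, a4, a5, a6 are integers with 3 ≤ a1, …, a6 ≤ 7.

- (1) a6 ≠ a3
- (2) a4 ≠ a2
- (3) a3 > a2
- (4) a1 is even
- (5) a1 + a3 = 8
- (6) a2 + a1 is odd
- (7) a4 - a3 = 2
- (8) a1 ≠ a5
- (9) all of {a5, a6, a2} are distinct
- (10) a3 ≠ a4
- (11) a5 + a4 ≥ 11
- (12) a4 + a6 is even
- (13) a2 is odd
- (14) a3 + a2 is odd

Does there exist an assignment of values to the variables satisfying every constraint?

Satisfiable

One satisfying assignment is a1 = 4, a2 = 3, a3 = 4, a4 = 6, a5 = 5, a6 = 6.
For the less obvious constraints — constraint 5: a1 + a3 = 8; constraint 7: a4 - a3 = 2; constraint 11: a5 + a4 = 11 — and the others hold by inspection.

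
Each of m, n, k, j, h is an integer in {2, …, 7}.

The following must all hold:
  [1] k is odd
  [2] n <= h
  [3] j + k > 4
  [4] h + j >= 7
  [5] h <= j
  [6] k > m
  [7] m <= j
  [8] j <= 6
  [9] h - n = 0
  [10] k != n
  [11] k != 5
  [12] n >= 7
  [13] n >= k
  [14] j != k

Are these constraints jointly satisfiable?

From constraints 2 and 12: h ≥ n and n ≥ 7, so h ≥ 7. From constraints 5 and 8: h ≤ j and j ≤ 6, so h ≤ 6. But 6 < 7, so no value of h works.

Unsatisfiable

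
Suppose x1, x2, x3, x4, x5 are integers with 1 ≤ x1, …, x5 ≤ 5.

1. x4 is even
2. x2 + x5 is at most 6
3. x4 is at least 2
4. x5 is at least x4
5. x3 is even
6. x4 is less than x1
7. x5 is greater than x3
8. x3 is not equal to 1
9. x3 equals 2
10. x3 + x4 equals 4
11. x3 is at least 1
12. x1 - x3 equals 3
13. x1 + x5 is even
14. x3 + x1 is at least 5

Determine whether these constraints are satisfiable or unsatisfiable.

The assignment x1 = 5, x2 = 1, x3 = 2, x4 = 2, x5 = 3 works:
  constraint 2 holds since x2 + x5 = 4.
  constraint 10 holds since x3 + x4 = 4.
The rest check out directly.

Satisfiable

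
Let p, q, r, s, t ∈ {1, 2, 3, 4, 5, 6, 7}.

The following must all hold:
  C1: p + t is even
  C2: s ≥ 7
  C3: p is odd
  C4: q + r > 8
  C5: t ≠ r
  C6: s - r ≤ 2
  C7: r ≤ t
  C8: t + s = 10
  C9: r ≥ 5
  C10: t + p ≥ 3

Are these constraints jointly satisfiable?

From constraints 7 and 9: t ≥ r ≥ 5. From constraint 2: s ≥ 7. Hence t + s ≥ 12. But constraint 8 requires t + s = 10, and 10 < 12. Contradiction.

Unsatisfiable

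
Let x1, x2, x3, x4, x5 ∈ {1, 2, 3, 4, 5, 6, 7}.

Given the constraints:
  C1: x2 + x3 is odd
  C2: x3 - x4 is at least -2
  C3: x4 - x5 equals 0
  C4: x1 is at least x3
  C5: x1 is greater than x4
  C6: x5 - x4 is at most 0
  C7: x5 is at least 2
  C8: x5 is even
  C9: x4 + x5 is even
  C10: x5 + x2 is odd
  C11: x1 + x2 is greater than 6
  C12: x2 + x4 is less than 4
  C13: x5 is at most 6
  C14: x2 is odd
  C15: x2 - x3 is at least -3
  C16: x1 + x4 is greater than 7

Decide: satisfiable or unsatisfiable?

The assignment x1 = 7, x2 = 1, x3 = 2, x4 = 2, x5 = 2 works:
  constraint 2 holds since x3 - x4 = 0.
  constraint 3 holds since x4 - x5 = 0.
  constraint 6 holds since x5 - x4 = 0.
The rest check out directly.

Satisfiable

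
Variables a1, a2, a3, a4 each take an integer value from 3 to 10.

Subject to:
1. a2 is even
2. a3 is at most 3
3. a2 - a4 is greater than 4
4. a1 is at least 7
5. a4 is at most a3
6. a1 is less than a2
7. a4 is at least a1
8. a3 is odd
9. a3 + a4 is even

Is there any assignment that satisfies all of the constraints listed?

Unsatisfiable

From constraints 4 and 7: a4 ≥ a1 and a1 ≥ 7, so a4 ≥ 7. From constraints 2 and 5: a4 ≤ a3 and a3 ≤ 3, so a4 ≤ 3. But 3 < 7, so no value of a4 works.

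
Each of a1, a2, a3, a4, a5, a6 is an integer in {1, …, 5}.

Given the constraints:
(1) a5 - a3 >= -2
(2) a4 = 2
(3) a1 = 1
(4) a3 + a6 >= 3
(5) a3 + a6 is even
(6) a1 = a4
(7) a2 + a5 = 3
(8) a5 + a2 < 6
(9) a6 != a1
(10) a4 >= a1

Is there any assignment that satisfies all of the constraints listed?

Constraint 3 fixes a1 = 1 and constraint 2 fixes a4 = 2, but constraint 6 requires a1 = a4. Since 1 ≠ 2, contradiction.

Unsatisfiable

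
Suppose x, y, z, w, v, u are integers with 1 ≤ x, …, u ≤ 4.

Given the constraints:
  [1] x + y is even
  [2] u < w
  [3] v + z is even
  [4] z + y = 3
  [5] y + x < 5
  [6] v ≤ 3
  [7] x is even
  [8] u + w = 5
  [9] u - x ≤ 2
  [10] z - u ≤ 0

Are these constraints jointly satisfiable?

Setting (x, y, z, w, v, u) = (2, 2, 1, 4, 1, 1) satisfies everything: constraint 4: z + y = 3; constraint 5: y + x = 4, and the others follow.

Satisfiable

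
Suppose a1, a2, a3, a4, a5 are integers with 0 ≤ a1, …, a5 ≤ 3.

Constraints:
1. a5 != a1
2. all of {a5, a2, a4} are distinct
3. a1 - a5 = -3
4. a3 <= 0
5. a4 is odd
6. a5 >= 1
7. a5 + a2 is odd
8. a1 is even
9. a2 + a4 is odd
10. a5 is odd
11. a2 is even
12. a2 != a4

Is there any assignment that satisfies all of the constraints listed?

Satisfiable

The assignment a1 = 0, a2 = 0, a3 = 0, a4 = 1, a5 = 3 works:
  constraint 2 holds since values 3, 0, 1 are distinct.
  constraint 3 holds since a1 - a5 = -3.
  constraint 5 holds since a4 = 1 is odd.
The rest check out directly.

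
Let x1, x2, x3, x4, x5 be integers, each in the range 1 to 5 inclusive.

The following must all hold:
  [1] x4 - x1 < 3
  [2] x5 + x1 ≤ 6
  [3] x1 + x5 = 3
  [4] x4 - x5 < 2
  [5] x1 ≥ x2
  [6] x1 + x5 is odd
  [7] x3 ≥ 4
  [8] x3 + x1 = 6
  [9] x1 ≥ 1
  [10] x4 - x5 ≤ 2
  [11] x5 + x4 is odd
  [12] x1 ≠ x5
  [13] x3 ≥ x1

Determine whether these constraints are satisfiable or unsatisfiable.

Satisfiable

Try x1 = 2, x2 = 1, x3 = 4, x4 = 2, x5 = 1.
Check constraint 1: x4 - x1 = 0; constraint 2: x5 + x1 = 3; constraint 3: x1 + x5 = 3. The remaining constraints are straightforward to verify.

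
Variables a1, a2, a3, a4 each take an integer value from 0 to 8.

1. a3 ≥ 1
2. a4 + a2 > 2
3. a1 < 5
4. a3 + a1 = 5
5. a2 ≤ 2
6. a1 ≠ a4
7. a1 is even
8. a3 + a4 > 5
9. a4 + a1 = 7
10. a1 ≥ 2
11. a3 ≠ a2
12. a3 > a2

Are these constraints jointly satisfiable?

The assignment a1 = 2, a2 = 0, a3 = 3, a4 = 5 works:
  constraint 2 holds since a4 + a2 = 5.
  constraint 4 holds since a3 + a1 = 5.
  constraint 8 holds since a3 + a4 = 8.
The rest check out directly.

Satisfiable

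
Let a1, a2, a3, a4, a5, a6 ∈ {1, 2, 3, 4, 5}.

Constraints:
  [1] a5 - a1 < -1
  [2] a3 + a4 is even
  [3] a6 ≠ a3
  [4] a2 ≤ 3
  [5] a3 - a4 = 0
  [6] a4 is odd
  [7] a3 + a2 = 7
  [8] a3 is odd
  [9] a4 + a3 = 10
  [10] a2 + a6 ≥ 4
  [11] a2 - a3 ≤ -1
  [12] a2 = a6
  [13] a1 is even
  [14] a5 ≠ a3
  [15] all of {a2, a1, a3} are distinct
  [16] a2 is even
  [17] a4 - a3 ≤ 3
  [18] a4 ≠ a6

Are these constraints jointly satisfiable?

The assignment a1 = 4, a2 = 2, a3 = 5, a4 = 5, a5 = 1, a6 = 2 works:
  constraint 1 holds since a5 - a1 = -3.
  constraint 5 holds since a3 - a4 = 0.
  constraint 7 holds since a3 + a2 = 7.
The rest check out directly.

Satisfiable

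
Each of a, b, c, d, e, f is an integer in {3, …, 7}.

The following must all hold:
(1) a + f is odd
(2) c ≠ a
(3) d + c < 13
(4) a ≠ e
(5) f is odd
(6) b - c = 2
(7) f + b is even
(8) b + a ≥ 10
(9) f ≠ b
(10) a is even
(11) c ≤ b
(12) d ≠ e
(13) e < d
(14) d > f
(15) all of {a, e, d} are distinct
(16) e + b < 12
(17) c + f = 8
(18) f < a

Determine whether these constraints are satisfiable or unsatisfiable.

Satisfiable

One satisfying assignment is a = 6, b = 7, c = 5, d = 7, e = 3, f = 3.
For the less obvious constraints — constraint 3: d + c = 12; constraint 6: b - c = 2; constraint 8: b + a = 13 — and the others hold by inspection.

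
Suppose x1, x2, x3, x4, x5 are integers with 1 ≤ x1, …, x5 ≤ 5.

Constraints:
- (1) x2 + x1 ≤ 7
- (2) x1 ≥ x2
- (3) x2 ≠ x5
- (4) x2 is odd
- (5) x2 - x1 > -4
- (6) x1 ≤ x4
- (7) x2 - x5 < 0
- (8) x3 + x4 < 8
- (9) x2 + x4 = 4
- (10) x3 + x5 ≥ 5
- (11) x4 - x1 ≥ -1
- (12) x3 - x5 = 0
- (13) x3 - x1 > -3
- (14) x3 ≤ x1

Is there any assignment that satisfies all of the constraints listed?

Satisfiable

Setting (x1, x2, x3, x4, x5) = (3, 1, 3, 3, 3) satisfies everything: constraint 1: x2 + x1 = 4; constraint 5: x2 - x1 = -2, and the others follow.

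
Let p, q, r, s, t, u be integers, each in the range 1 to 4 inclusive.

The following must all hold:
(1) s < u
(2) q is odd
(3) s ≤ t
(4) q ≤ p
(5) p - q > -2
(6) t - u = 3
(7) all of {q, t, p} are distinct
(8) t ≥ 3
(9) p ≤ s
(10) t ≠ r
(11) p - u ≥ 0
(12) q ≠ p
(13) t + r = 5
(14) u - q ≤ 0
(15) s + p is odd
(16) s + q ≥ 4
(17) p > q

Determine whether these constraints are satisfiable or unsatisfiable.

Unsatisfiable

Constraints 1, 9, 14, and 17 give u ≤ q, q < p, p ≤ s, s < u. Chaining: u ≤ q < p ≤ s < u, which forces u < u — impossible.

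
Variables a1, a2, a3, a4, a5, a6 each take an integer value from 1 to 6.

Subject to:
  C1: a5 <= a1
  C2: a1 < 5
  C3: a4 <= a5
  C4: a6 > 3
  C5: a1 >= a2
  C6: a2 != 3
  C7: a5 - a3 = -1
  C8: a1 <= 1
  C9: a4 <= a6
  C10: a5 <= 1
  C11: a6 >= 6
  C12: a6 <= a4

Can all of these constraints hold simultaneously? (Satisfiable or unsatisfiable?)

From constraints 11 and 12: a4 ≥ a6 and a6 ≥ 6, so a4 ≥ 6. From constraints 3 and 10: a4 ≤ a5 and a5 ≤ 1, so a4 ≤ 1. But 1 < 6, so no value of a4 works.

Unsatisfiable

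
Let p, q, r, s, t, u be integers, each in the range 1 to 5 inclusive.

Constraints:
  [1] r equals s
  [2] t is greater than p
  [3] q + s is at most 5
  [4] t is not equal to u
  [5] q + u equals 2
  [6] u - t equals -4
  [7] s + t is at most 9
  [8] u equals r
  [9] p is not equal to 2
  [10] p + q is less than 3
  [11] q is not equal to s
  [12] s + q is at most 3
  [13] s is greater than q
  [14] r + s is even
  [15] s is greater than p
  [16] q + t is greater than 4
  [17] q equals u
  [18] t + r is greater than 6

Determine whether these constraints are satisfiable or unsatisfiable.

From constraints 1, 8, and 17, q = u = r = s, so q = s. But constraint 11 says q ≠ s. Contradiction.

Unsatisfiable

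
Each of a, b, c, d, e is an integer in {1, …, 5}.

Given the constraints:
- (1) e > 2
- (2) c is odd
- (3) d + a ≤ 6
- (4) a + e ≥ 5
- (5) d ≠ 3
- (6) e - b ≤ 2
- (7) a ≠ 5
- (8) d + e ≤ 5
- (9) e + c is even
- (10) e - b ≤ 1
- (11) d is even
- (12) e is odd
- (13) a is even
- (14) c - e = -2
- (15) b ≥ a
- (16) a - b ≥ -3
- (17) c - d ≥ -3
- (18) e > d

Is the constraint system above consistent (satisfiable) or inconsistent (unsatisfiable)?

Take a = 4, b = 4, c = 1, d = 2, e = 3. Then constraint 3: d + a = 6; constraint 4: a + e = 7, and every other listed constraint is also met.

Satisfiable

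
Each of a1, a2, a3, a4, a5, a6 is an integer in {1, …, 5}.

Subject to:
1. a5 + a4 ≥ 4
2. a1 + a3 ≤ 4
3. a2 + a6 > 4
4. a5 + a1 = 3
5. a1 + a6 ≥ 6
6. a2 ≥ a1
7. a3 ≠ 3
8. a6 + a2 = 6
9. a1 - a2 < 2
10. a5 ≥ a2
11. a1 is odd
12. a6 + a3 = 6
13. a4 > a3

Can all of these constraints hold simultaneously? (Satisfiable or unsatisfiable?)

Try a1 = 1, a2 = 1, a3 = 1, a4 = 2, a5 = 2, a6 = 5.
Check constraint 1: a5 + a4 = 4; constraint 2: a1 + a3 = 2. The remaining constraints are straightforward to verify.

Satisfiable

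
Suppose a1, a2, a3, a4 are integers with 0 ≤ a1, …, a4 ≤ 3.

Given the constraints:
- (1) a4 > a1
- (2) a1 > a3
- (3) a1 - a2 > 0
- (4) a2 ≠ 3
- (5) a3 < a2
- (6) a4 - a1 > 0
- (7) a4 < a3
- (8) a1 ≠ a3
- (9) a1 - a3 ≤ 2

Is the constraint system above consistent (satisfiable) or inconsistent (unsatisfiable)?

Constraints 3, 5, 6, and 7 give a1 < a4, a4 < a3, a3 < a2, a2 < a1. Chaining: a1 < a4 < a3 < a2 < a1, which forces a1 < a1 — impossible.

Unsatisfiable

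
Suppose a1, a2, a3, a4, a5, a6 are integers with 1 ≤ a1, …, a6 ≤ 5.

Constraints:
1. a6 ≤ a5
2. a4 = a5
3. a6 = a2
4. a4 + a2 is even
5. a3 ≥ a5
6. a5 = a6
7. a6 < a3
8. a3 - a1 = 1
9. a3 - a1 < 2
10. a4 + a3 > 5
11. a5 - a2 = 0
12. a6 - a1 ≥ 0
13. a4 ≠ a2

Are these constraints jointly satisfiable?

Unsatisfiable

From constraints 2, 3, and 6, a4 = a5 = a6 = a2, so a4 = a2. But constraint 13 says a4 ≠ a2. Contradiction.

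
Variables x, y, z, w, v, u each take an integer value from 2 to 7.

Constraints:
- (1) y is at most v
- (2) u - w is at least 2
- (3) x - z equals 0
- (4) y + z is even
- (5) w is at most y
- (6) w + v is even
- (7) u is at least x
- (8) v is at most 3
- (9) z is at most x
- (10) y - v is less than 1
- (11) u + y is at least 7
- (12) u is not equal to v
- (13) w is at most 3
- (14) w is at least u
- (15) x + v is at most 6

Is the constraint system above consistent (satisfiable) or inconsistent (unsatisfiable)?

From constraints 13 and 14: u ≤ w ≤ 3. From constraints 1 and 8: y ≤ v ≤ 3. Hence u + y ≤ 6. But constraint 11 requires u + y ≥ 7, and 7 > 6. Contradiction.

Unsatisfiable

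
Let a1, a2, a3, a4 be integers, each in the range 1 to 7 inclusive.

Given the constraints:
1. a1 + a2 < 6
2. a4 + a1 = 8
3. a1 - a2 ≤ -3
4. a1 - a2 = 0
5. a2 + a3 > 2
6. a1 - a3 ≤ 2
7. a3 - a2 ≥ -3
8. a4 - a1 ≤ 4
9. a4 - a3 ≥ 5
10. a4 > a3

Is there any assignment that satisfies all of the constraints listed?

Constraints 3, 7, 8, and 9 give a2 − a1 ≥ 3, a1 − a4 ≥ -4, a4 − a3 ≥ 5, a3 − a2 ≥ -3.
Adding all 4 inequalities: the left sides telescope to 0, and the right sides sum to 3 + (-4) + 5 + (-3) = 1. So 0 ≥ 1, which is false.

Unsatisfiable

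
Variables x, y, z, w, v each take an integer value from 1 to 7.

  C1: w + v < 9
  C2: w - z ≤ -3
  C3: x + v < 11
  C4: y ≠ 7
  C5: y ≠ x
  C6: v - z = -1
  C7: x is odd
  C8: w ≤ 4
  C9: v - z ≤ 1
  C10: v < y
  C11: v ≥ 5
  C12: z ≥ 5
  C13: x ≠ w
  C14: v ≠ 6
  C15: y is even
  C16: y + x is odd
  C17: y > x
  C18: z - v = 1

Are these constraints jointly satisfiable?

Satisfiable

Take x = 5, y = 6, z = 6, w = 1, v = 5. Then constraint 1: w + v = 6; constraint 2: w - z = -5; constraint 3: x + v = 10, and every other listed constraint is also met.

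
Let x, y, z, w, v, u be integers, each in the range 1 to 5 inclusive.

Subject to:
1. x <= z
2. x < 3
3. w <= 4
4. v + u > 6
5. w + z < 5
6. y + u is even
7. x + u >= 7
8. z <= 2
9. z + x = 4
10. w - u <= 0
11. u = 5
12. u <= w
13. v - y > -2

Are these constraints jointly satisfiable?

Unsatisfiable

From constraints 1 and 8: x ≤ z ≤ 2. From constraints 3 and 12: u ≤ w ≤ 4. Hence x + u ≤ 6. But constraint 7 requires x + u ≥ 7, and 7 > 6. Contradiction.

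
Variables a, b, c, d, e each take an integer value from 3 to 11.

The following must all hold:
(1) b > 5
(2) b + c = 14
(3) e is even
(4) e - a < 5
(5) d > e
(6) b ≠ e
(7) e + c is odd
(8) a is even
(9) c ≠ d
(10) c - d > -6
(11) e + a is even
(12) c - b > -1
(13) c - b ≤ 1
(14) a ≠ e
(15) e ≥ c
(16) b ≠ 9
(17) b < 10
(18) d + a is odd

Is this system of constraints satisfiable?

Setting (a, b, c, d, e) = (6, 7, 7, 11, 8) satisfies everything: constraint 2: b + c = 14; constraint 4: e - a = 2; constraint 10: c - d = -4, and the others follow.

Satisfiable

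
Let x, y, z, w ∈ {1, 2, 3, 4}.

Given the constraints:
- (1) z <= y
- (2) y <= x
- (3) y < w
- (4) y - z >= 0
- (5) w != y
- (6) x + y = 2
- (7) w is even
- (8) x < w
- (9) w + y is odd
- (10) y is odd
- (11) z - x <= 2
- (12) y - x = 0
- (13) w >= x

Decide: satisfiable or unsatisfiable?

One satisfying assignment is x = 1, y = 1, z = 1, w = 2.
For the less obvious constraints — constraint 4: y - z = 0; constraint 6: x + y = 2; constraint 11: z - x = 0 — and the others hold by inspection.

Satisfiable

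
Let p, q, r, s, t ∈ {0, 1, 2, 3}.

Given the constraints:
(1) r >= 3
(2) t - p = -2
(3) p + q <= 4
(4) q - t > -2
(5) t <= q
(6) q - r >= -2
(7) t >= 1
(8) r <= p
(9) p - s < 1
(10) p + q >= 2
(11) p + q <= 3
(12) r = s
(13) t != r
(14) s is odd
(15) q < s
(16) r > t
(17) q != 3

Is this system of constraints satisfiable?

From constraints 1 and 8: p ≥ r ≥ 3. From constraints 5 and 7: q ≥ t ≥ 1. Hence p + q ≥ 4. But constraint 11 requires p + q ≤ 3, and 3 < 4. Contradiction.

Unsatisfiable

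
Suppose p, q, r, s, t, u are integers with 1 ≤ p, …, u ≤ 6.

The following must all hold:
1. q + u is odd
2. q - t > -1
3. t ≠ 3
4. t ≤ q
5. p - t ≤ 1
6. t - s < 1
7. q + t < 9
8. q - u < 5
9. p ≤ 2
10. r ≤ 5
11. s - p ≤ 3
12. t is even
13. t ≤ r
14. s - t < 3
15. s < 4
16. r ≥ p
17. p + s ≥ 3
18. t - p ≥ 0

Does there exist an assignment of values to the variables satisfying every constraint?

Satisfiable

One satisfying assignment is p = 2, q = 4, r = 2, s = 3, t = 2, u = 1.
For the less obvious constraints — constraint 2: q - t = 2; constraint 5: p - t = 0 — and the others hold by inspection.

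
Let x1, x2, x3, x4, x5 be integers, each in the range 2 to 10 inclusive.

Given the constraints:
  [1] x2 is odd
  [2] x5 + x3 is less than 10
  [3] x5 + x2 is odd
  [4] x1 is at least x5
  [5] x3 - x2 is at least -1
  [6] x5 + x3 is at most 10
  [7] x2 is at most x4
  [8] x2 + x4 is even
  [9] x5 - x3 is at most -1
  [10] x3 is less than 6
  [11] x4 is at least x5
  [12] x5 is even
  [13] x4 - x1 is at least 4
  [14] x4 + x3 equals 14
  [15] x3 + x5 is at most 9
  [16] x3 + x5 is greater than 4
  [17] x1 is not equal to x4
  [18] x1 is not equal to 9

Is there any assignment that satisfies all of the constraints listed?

Satisfiable

Try x1 = 3, x2 = 5, x3 = 5, x4 = 9, x5 = 2.
Check constraint 2: x5 + x3 = 7; constraint 5: x3 - x2 = 0. The remaining constraints are straightforward to verify.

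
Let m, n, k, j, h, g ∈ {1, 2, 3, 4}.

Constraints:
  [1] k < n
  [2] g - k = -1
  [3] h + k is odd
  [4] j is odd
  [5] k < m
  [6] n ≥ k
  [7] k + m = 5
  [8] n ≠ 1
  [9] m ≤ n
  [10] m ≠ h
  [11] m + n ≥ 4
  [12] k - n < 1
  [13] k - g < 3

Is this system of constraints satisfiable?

Try m = 3, n = 4, k = 2, j = 1, h = 1, g = 1.
Check constraint 2: g - k = -1; constraint 7: k + m = 5; constraint 11: m + n = 7. The remaining constraints are straightforward to verify.

Satisfiable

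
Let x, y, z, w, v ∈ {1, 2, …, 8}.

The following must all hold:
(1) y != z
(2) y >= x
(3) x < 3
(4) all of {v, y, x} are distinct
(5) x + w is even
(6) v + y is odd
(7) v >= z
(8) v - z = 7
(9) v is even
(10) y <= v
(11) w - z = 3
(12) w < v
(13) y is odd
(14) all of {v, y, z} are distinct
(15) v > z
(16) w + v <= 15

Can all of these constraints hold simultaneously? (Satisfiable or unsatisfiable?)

Satisfiable

One satisfying assignment is x = 2, y = 7, z = 1, w = 4, v = 8.
For the less obvious constraints — constraint 8: v - z = 7; constraint 11: w - z = 3; constraint 16: w + v = 12 — and the others hold by inspection.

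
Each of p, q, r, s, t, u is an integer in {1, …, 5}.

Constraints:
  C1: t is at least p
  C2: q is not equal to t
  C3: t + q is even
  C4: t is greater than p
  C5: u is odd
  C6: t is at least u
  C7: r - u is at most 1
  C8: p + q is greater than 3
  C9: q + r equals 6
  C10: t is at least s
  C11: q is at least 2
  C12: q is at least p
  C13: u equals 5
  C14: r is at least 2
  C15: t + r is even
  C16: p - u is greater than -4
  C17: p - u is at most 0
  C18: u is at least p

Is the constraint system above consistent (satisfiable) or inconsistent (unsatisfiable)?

The assignment p = 3, q = 3, r = 3, s = 4, t = 5, u = 5 works:
  constraint 7 holds since r - u = -2.
  constraint 8 holds since p + q = 6.
  constraint 9 holds since q + r = 6.
The rest check out directly.

Satisfiable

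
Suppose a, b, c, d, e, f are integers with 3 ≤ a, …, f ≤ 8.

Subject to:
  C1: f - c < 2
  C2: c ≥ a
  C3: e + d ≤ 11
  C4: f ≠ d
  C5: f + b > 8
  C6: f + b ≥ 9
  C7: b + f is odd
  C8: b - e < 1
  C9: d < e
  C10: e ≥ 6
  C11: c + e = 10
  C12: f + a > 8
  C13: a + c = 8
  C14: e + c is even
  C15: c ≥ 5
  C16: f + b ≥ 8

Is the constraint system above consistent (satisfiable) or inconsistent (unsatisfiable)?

Unsatisfiable

From constraint 15: c ≥ 5. From constraint 10: e ≥ 6. Hence c + e ≥ 11. But constraint 11 requires c + e = 10, and 10 < 11. Contradiction.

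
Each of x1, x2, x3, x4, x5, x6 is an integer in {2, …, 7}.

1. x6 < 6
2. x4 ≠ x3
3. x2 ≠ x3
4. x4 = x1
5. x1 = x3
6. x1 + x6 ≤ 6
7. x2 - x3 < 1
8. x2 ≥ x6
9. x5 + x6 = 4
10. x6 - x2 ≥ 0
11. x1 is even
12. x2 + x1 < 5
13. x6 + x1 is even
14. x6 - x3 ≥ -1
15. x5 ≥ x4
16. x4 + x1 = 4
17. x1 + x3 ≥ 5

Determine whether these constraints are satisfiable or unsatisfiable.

Unsatisfiable

From constraints 4 and 5, x4 = x1 = x3, so x4 = x3. But constraint 2 says x4 ≠ x3. Contradiction.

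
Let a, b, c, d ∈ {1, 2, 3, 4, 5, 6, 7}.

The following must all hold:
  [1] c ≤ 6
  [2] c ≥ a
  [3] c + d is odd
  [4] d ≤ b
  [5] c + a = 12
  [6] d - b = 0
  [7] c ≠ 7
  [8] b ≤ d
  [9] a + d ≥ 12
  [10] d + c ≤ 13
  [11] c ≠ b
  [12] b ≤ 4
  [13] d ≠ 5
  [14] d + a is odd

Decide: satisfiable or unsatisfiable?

From constraints 1 and 2: a ≤ c ≤ 6. From constraints 4 and 12: d ≤ b ≤ 4. Hence a + d ≤ 10. But constraint 9 requires a + d ≥ 12, and 12 > 10. Contradiction.

Unsatisfiable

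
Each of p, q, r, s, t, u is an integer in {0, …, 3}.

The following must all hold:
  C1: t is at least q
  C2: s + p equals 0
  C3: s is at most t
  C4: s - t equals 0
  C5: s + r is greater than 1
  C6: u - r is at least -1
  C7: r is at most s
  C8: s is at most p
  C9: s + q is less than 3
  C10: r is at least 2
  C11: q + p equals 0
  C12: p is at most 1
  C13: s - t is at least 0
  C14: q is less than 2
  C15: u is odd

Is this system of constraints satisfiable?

From constraints 7 and 10: s ≥ r and r ≥ 2, so s ≥ 2. From constraints 8 and 12: s ≤ p and p ≤ 1, so s ≤ 1. But 1 < 2, so no value of s works.

Unsatisfiable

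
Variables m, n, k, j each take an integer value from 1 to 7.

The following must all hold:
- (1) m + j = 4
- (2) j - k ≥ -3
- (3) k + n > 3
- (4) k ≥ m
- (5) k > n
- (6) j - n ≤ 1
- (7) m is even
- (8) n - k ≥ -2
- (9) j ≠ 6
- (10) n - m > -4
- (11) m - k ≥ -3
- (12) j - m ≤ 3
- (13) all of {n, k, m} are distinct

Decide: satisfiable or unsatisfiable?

One satisfying assignment is m = 2, n = 1, k = 3, j = 2.
For the less obvious constraints — constraint 1: m + j = 4; constraint 2: j - k = -1 — and the others hold by inspection.

Satisfiable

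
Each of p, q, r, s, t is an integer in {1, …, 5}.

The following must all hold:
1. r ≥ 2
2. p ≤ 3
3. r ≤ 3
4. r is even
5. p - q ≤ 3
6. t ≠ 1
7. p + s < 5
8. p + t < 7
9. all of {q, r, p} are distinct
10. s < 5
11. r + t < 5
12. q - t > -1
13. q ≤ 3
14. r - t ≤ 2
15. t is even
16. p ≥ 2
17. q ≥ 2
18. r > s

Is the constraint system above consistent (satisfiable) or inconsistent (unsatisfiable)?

Constraints 1, 2, 3, 13, 16, and 17 confine each of q, r, p to the 2 values {2, 3}.
Constraint 9 requires all 3 of them to be distinct, but only 2 values are available — impossible by the pigeonhole principle.

Unsatisfiable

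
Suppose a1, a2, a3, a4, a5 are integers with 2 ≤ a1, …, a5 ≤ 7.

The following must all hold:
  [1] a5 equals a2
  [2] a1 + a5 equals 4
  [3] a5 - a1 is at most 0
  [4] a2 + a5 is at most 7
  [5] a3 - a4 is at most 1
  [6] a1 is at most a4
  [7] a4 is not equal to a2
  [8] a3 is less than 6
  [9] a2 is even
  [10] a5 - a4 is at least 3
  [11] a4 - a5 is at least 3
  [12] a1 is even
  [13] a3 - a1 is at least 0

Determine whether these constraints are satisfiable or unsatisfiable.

Unsatisfiable

Constraints 3, 5, 10, and 13 give a4 − a3 ≥ -1, a3 − a1 ≥ 0, a1 − a5 ≥ 0, a5 − a4 ≥ 3.
Adding all 4 inequalities: the left sides telescope to 0, and the right sides sum to (-1) + 0 + 0 + 3 = 2. So 0 ≥ 2, which is false.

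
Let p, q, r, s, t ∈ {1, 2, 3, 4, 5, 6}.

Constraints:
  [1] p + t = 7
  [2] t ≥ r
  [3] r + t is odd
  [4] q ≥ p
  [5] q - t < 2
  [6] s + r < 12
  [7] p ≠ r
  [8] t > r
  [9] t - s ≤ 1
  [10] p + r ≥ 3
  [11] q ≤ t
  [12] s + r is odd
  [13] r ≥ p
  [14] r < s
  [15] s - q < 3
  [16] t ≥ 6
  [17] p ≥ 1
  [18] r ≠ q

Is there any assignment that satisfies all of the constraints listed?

The assignment p = 1, q = 6, r = 3, s = 6, t = 6 works:
  constraint 1 holds since p + t = 7.
  constraint 5 holds since q - t = 0.
The rest check out directly.

Satisfiable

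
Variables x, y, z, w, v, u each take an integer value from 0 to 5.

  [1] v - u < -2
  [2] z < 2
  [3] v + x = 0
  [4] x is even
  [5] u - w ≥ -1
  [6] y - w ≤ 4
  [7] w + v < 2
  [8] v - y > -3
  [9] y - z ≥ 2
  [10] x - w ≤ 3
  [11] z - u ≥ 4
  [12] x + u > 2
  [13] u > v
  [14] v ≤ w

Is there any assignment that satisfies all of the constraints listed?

Unsatisfiable

Constraints 5, 6, 9, and 11 give z − u ≥ 4, u − w ≥ -1, w − y ≥ -4, y − z ≥ 2.
Adding all 4 inequalities: the left sides telescope to 0, and the right sides sum to 4 + (-1) + (-4) + 2 = 1. So 0 ≥ 1, which is false.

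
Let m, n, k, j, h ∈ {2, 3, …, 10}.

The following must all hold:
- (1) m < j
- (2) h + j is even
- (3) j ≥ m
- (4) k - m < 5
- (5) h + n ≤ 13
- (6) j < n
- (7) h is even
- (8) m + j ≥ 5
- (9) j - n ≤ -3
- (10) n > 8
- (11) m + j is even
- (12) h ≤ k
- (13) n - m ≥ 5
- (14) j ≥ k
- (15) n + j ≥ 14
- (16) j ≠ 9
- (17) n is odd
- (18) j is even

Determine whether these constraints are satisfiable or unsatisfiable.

Setting (m, n, k, j, h) = (2, 9, 6, 6, 4) satisfies everything: constraint 4: k - m = 4; constraint 5: h + n = 13; constraint 8: m + j = 8, and the others follow.

Satisfiable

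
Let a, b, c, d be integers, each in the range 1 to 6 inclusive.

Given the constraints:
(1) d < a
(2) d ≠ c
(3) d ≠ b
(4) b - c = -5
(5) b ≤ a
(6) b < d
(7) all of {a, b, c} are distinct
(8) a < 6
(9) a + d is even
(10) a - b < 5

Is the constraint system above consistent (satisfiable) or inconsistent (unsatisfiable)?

The assignment a = 4, b = 1, c = 6, d = 2 works:
  constraint 4 holds since b - c = -5.
  constraint 10 holds since a - b = 3.
The rest check out directly.

Satisfiable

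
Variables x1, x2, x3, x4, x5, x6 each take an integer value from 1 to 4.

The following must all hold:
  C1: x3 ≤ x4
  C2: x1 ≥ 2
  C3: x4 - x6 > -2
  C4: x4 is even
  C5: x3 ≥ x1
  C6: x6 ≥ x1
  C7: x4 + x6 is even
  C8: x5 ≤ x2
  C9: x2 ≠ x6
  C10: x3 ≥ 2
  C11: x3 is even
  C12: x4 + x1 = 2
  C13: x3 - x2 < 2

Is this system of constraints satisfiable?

From constraints 1 and 10: x4 ≥ x3 ≥ 2. From constraint 2: x1 ≥ 2. Hence x4 + x1 ≥ 4. But constraint 12 requires x4 + x1 = 2, and 2 < 4. Contradiction.

Unsatisfiable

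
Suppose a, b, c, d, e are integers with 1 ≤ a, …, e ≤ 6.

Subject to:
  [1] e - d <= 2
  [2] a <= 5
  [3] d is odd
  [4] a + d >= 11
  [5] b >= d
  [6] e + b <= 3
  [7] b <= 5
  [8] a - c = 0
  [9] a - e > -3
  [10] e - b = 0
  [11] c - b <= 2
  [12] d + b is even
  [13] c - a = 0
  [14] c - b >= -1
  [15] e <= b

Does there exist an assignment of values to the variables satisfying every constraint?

Unsatisfiable

From constraint 2: a ≤ 5. From constraints 5 and 7: d ≤ b ≤ 5. Hence a + d ≤ 10. But constraint 4 requires a + d ≥ 11, and 11 > 10. Contradiction.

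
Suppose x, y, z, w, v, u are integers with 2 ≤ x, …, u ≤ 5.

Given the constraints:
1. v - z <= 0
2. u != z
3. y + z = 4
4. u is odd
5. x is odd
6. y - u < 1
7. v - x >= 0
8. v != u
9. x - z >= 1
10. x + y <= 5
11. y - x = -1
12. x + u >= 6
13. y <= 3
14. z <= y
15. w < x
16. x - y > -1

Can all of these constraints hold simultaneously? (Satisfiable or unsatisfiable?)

Unsatisfiable

Constraints 1, 7, and 9 give v − x ≥ 0, x − z ≥ 1, z − v ≥ 0.
Adding all 3 inequalities: the left sides telescope to 0, and the right sides sum to 0 + 1 + 0 = 1. So 0 ≥ 1, which is false.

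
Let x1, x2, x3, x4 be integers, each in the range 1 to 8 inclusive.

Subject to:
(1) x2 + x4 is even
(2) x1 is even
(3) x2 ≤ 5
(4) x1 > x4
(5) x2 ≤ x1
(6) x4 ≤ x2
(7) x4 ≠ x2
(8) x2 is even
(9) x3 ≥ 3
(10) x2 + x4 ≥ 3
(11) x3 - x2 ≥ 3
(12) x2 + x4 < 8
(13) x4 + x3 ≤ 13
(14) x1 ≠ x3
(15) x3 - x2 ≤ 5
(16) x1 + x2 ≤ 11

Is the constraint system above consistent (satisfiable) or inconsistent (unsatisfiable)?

Setting (x1, x2, x3, x4) = (6, 4, 8, 2) satisfies everything: constraint 10: x2 + x4 = 6; constraint 11: x3 - x2 = 4; constraint 12: x2 + x4 = 6, and the others follow.

Satisfiable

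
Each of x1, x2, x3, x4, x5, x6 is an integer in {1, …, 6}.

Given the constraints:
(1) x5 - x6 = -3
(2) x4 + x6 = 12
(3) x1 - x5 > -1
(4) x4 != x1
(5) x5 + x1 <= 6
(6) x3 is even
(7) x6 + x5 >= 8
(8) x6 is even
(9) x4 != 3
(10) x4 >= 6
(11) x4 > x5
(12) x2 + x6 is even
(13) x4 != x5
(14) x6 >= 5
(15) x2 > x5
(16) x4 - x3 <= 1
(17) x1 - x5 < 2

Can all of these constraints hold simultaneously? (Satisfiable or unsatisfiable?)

Satisfiable

Try x1 = 3, x2 = 4, x3 = 6, x4 = 6, x5 = 3, x6 = 6.
Check constraint 1: x5 - x6 = -3; constraint 2: x4 + x6 = 12; constraint 3: x1 - x5 = 0. The remaining constraints are straightforward to verify.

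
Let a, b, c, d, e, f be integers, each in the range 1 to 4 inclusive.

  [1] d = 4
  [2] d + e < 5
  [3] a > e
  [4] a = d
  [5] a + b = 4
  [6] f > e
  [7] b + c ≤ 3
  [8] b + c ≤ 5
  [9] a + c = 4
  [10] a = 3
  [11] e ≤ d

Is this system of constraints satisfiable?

Constraint 10 fixes a = 3 and constraint 1 fixes d = 4, but constraint 4 requires a = d. Since 3 ≠ 4, contradiction.

Unsatisfiable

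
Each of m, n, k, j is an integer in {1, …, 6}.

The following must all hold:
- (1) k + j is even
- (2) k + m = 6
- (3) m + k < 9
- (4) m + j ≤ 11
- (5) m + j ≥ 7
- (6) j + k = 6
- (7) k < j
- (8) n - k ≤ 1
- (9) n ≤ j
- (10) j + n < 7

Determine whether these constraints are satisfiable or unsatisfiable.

One satisfying assignment is m = 4, n = 1, k = 2, j = 4.
For the less obvious constraints — constraint 2: k + m = 6; constraint 3: m + k = 6; constraint 4: m + j = 8 — and the others hold by inspection.

Satisfiable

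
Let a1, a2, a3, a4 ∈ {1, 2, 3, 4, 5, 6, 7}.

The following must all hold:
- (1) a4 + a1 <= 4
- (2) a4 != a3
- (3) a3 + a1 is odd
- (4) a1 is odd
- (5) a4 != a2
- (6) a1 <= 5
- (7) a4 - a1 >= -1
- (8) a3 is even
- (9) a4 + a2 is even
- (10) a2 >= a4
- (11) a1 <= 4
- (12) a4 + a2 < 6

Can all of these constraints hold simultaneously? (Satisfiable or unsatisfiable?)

The assignment a1 = 1, a2 = 3, a3 = 4, a4 = 1 works:
  constraint 1 holds since a4 + a1 = 2.
  constraint 7 holds since a4 - a1 = 0.
  constraint 12 holds since a4 + a2 = 4.
The rest check out directly.

Satisfiable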